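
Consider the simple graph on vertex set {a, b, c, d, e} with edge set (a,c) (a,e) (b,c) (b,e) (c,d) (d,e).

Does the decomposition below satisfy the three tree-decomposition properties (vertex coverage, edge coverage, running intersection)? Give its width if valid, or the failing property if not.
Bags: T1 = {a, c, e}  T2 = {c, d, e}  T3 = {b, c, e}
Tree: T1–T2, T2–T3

Every vertex of G appears in some bag (union = {a, b, c, d, e}); every edge is covered by a bag; and for each vertex v the set of bags containing v is connected in the bag tree. The decomposition is therefore valid. The largest bag has 3 vertices, so the width is 2.

Yes; width 2.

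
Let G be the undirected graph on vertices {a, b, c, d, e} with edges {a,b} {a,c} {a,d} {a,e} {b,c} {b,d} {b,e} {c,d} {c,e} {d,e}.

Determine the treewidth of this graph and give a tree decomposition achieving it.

Treewidth 4.
Bags: B1 = {a, b, c, d, e}
Tree: (single bag)

A single bag containing all 5 vertices is trivially a valid decomposition of width 4. For the lower bound, the 5 vertices {a, b, c, d, e} are pairwise adjacent, and any tree decomposition puts a clique entirely inside one bag — forcing width ≥ 4. The upper and lower bounds meet at 4, so that is the treewidth.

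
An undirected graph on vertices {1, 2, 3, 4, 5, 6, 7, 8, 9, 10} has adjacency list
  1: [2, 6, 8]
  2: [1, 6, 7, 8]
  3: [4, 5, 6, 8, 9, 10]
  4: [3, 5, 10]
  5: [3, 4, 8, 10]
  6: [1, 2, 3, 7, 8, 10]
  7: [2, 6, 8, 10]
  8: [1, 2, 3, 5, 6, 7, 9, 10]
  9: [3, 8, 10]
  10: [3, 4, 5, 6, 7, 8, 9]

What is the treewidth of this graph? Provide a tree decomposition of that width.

Every bag has size at most 4, so the width is 4 − 1 = 3 and tw(G) ≤ 3. For the lower bound, the 4 vertices {3, 8, 9, 10} are pairwise adjacent, and any tree decomposition puts a clique entirely inside one bag — forcing width ≥ 3. Therefore the treewidth is 3.

Treewidth 3.
One optimal decomposition is:
Bags: B1 = {3, 4, 5, 10}  B2 = {3, 5, 8, 10}  B3 = {3, 6, 8, 10}  B4 = {3, 8, 9, 10}  B5 = {6, 7, 8, 10}  B6 = {2, 6, 7, 8}  B7 = {1, 2, 6, 8}
Tree: B1–B2, B2–B3, B3–B4, B3–B5, B5–B6, B6–B7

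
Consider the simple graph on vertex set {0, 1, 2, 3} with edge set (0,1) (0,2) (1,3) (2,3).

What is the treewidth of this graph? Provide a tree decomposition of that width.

Treewidth 2.
One optimal decomposition is:
Bags: B1 = {0, 1, 2}  B2 = {1, 2, 3}
Tree: B1–B2

The largest bag has 3 vertices, giving width 2; this decomposition certifies tw(G) ≤ 2. For the lower bound, G contains the cycle 1–0–2–3–1, so G is not a forest; only forests have treewidth ≤ 1, hence tw(G) ≥ 2. Hence tw(G) = 2 exactly.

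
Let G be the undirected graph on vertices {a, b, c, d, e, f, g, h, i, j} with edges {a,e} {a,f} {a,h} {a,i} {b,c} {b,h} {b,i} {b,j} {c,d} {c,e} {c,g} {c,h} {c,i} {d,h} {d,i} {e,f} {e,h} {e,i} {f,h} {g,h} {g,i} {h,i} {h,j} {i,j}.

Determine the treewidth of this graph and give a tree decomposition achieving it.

Treewidth 3.
Bags: B1 = {c, e, h, i}  B2 = {b, c, h, i}  B3 = {a, e, h, i}  B4 = {a, e, f, h}  B5 = {b, h, i, j}  B6 = {c, g, h, i}  B7 = {c, d, h, i}
Tree: B1–B2, B1–B3, B3–B4, B2–B5, B2–B6, B1–B7

Every bag has size at most 4, so the width is 4 − 1 = 3 and tw(G) ≤ 3. Conversely, {a, e, f, h} is a clique of size 4, and the vertices of any clique must share a bag in every tree decomposition; so some bag has ≥ 4 vertices and tw(G) ≥ 3. The upper and lower bounds meet at 3, so that is the treewidth.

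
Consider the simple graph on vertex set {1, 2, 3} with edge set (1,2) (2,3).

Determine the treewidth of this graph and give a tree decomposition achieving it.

Every bag has size at most 2, so the width is 2 − 1 = 1 and tw(G) ≤ 1. Since G has at least one edge (e.g. 2–3), it is not an edgeless graph, so tw(G) ≥ 1. Hence tw(G) = 1 exactly.

Treewidth 1.
One optimal decomposition is:
Bags: B1 = {2, 3}  B2 = {1, 2}
Tree: B1–B2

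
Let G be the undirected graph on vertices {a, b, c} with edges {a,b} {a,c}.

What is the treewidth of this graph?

A width-1 tree decomposition is:
Bags: B1 = {a, c}  B2 = {a, b}
Tree: B1–B2
The largest bag has 2 vertices, giving width 1; this decomposition certifies tw(G) ≤ 1. G has an edge, so its treewidth is at least 1. Therefore the treewidth is 1.

1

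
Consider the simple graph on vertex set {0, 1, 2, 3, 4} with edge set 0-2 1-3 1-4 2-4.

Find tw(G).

A width-1 tree decomposition is:
Bags: B1 = {0, 2}  B2 = {2, 4}  B3 = {1, 4}  B4 = {1, 3}
Tree: B1–B2, B2–B3, B3–B4
Every bag has size at most 2, so the width is 2 − 1 = 1 and tw(G) ≤ 1. Since G has at least one edge (e.g. 0–2), it is not an edgeless graph, so tw(G) ≥ 1. Hence tw(G) = 1 exactly.

1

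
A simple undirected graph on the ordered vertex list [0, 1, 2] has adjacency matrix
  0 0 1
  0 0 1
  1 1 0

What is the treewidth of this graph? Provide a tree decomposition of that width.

Every bag has size at most 2, so the width is 2 − 1 = 1 and tw(G) ≤ 1. Since G has at least one edge (e.g. 2–0), it is not an edgeless graph, so tw(G) ≥ 1. Hence tw(G) = 1 exactly.

Treewidth 1.
One optimal decomposition is:
Bags: B1 = {0, 2}  B2 = {1, 2}
Tree: B1–B2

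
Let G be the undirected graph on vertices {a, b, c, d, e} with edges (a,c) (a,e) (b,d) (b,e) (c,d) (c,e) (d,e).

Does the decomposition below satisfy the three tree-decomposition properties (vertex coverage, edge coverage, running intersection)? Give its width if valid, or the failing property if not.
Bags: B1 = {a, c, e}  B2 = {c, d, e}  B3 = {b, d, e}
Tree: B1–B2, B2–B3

Yes; width 2.

Vertex coverage: the bags together contain {a, b, c, d, e}, the full vertex set. Edge coverage: each edge of G has both endpoints in at least one bag. Running intersection: for every vertex, the bags containing it form a connected subtree. All three properties hold, so this is a valid tree decomposition of width max|bag| − 1 = 2, and hence tw(G) ≤ 2.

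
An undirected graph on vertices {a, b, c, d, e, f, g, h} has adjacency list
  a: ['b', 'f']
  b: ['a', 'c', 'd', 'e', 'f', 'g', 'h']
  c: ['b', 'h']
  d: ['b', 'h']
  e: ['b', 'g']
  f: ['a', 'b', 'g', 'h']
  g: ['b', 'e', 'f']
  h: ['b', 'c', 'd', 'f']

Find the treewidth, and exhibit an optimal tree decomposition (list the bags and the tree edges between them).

Treewidth 2.
Bags: B1 = {b, d, h}  B2 = {b, f, h}  B3 = {b, f, g}  B4 = {a, b, f}  B5 = {b, e, g}  B6 = {b, c, h}
Tree: B1–B2, B2–B3, B2–B4, B3–B5, B1–B6

Each bag holds 3 vertices, so the decomposition has width 2, which upper-bounds the treewidth. For the lower bound, the 3 vertices {b, d, h} are pairwise adjacent, and any tree decomposition puts a clique entirely inside one bag — forcing width ≥ 2. The upper and lower bounds meet at 2, so that is the treewidth.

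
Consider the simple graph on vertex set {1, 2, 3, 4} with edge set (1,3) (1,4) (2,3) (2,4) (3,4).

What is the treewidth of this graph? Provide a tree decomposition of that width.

Each bag holds 3 vertices, so the decomposition has width 2, which upper-bounds the treewidth. Conversely, {1, 3, 4} is a clique of size 3, and the vertices of any clique must share a bag in every tree decomposition; so some bag has ≥ 3 vertices and tw(G) ≥ 2. The upper and lower bounds meet at 2, so that is the treewidth.

Treewidth 2.
One such decomposition:
Bags: B1 = {2, 3, 4}  B2 = {1, 3, 4}
Tree: B1–B2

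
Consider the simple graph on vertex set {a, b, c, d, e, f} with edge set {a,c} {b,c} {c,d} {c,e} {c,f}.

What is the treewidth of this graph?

1

A width-1 tree decomposition is:
Bags: B1 = {c, e}  B2 = {c, f}  B3 = {b, c}  B4 = {a, c}  B5 = {c, d}
Tree: B1–B2, B1–B3, B2–B4, B1–B5
The largest bag has 2 vertices, giving width 1; this decomposition certifies tw(G) ≤ 1. G has an edge, so its treewidth is at least 1. The upper and lower bounds meet at 1, so that is the treewidth.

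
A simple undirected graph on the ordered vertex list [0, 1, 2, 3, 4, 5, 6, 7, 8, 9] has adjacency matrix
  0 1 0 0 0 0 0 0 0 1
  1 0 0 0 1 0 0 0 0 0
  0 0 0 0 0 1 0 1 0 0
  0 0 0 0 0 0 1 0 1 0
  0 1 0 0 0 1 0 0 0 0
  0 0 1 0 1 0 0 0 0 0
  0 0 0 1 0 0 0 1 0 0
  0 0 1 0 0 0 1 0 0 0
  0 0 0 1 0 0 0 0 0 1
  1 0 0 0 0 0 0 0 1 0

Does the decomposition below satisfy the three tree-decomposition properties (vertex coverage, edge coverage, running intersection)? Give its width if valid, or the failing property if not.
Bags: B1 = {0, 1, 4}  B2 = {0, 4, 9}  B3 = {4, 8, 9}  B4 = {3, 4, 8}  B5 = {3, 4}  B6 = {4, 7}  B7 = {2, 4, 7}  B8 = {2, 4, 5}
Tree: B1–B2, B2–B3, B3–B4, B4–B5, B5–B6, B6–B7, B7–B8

A tree decomposition must satisfy three properties: every vertex lies in some bag; for every edge, both endpoints lie together in some bag; and for every vertex, the bags containing it form a connected subtree. Here vertex 6 appears in no bag, so the decomposition is invalid.

No — vertex 6 appears in no bag.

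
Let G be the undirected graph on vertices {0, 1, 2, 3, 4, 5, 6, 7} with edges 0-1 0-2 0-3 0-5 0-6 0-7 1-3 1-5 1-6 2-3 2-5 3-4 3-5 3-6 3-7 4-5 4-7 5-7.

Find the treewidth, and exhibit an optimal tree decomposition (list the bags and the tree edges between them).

Treewidth 3.
One such decomposition:
Bags: B1 = {0, 3, 5, 7}  B2 = {0, 1, 3, 5}  B3 = {0, 2, 3, 5}  B4 = {0, 1, 3, 6}  B5 = {3, 4, 5, 7}
Tree: B1–B2, B2–B3, B2–B4, B1–B5

Each bag holds 4 vertices, so the decomposition has width 3, which upper-bounds the treewidth. On the other hand G contains the 4-clique {0, 1, 3, 5}. A clique must lie in a single bag of any decomposition, so no decomposition can have width below 3. Therefore the treewidth is 3.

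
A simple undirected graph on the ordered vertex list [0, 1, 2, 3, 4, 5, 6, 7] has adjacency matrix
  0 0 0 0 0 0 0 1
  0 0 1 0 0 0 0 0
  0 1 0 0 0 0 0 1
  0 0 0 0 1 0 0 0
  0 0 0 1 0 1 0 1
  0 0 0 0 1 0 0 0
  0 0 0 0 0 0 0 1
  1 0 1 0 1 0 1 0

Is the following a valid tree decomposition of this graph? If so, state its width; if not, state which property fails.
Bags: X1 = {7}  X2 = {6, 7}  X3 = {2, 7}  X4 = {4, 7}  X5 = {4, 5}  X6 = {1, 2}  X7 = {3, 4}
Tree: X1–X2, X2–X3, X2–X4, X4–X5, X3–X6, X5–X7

A tree decomposition must satisfy three properties: every vertex lies in some bag; for every edge, both endpoints lie together in some bag; and for every vertex, the bags containing it form a connected subtree. Here vertex 0 appears in no bag, so the decomposition is invalid.

No — vertex 0 appears in no bag.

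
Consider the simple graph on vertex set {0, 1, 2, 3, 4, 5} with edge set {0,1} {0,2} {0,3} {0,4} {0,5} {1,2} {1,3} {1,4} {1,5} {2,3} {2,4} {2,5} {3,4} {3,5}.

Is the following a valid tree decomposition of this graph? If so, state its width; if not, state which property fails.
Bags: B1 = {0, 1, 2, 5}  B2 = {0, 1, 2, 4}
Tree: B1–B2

A tree decomposition must satisfy three properties: every vertex lies in some bag; for every edge, both endpoints lie together in some bag; and for every vertex, the bags containing it form a connected subtree. Here vertex 3 appears in no bag, so the decomposition is invalid.

No — vertex 3 appears in no bag.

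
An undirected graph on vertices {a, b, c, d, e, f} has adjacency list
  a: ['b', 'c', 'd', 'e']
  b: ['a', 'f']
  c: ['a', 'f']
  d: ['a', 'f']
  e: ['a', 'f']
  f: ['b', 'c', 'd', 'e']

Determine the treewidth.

2

A width-2 tree decomposition is:
Bags: B1 = {a, e, f}  B2 = {a, d, f}  B3 = {a, b, f}  B4 = {a, c, f}
Tree: B1–B2, B2–B3, B3–B4
The largest bag has 3 vertices, giving width 2; this decomposition certifies tw(G) ≤ 2. The edges e–a–d–f–e form a cycle, so G is not a tree and its treewidth is at least 2. The upper and lower bounds meet at 2, so that is the treewidth.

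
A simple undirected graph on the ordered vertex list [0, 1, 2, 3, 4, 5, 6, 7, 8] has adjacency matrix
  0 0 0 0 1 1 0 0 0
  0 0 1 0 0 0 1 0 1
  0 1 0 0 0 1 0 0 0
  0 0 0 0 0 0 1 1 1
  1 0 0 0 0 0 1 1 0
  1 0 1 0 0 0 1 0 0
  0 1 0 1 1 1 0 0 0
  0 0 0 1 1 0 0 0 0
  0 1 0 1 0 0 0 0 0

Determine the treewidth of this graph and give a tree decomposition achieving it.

Each bag holds 4 vertices, so the decomposition has width 3, which upper-bounds the treewidth. For the lower bound: the 4 vertex sets {0,2,5}, {4}, {6}, {1,3,7,8} are disjoint, each induces a connected subgraph, and every pair is joined by at least one edge of G. Contracting each set to a single vertex therefore yields K_{4} as a minor, and since treewidth is minor-monotone, tw(G) ≥ tw(K_{4}) = 3. Therefore the treewidth is 3.

Treewidth 3.
One optimal decomposition is:
Bags: B1 = {0, 2, 4, 5}  B2 = {2, 4, 5, 6}  B3 = {1, 2, 4, 6}  B4 = {1, 4, 6, 7}  B5 = {1, 3, 6, 7}  B6 = {1, 3, 7, 8}
Tree: B1–B2, B2–B3, B3–B4, B4–B5, B5–B6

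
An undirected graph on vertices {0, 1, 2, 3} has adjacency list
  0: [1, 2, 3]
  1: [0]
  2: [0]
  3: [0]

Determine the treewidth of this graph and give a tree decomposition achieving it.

Treewidth 1.
One optimal decomposition is:
Bags: B1 = {0, 2}  B2 = {0, 1}  B3 = {0, 3}
Tree: B1–B2, B2–B3

Every bag has size at most 2, so the width is 2 − 1 = 1 and tw(G) ≤ 1. Since G has at least one edge (e.g. 2–0), it is not an edgeless graph, so tw(G) ≥ 1. Hence tw(G) = 1 exactly.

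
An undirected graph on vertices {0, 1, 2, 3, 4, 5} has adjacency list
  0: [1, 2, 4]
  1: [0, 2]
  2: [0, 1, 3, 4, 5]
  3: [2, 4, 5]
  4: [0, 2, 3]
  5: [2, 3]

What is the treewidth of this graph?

A width-2 tree decomposition is:
Bags: B1 = {0, 2, 4}  B2 = {2, 3, 4}  B3 = {0, 1, 2}  B4 = {2, 3, 5}
Tree: B1–B2, B1–B3, B2–B4
Every bag has size at most 3, so the width is 3 − 1 = 2 and tw(G) ≤ 2. On the other hand G contains the 3-clique {0, 1, 2}. A clique must lie in a single bag of any decomposition, so no decomposition can have width below 2. Hence tw(G) = 2 exactly.

2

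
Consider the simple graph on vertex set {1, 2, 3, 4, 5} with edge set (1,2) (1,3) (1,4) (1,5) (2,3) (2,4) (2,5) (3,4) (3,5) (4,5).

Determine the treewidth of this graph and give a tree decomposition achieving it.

A single bag containing all 5 vertices is trivially a valid decomposition of width 4. Conversely, {1, 2, 3, 4, 5} is a clique of size 5, and the vertices of any clique must share a bag in every tree decomposition; so some bag has ≥ 5 vertices and tw(G) ≥ 4. The upper and lower bounds meet at 4, so that is the treewidth.

Treewidth 4.
One such decomposition:
Bags: B1 = {1, 2, 3, 4, 5}
Tree: (single bag)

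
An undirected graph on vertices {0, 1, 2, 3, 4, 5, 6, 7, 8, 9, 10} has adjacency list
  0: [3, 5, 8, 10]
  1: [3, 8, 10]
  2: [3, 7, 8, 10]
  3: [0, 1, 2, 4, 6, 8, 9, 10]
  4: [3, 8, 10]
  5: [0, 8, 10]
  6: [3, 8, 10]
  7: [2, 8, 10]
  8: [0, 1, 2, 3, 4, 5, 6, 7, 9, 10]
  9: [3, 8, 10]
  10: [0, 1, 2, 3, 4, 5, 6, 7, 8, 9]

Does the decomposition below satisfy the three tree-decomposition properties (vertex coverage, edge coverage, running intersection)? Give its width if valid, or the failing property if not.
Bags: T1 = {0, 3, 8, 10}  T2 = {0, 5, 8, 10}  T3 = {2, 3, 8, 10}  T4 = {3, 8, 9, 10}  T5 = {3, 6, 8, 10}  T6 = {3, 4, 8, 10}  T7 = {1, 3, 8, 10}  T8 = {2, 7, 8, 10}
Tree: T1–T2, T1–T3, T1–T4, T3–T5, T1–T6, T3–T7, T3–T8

Yes; width 3.

Every vertex of G appears in some bag (union = {0, 1, 2, 3, 4, 5, 6, 7, 8, 9, 10}); every edge is covered by a bag; and for each vertex v the set of bags containing v is connected in the bag tree. The decomposition is therefore valid. The largest bag has 4 vertices, so the width is 3.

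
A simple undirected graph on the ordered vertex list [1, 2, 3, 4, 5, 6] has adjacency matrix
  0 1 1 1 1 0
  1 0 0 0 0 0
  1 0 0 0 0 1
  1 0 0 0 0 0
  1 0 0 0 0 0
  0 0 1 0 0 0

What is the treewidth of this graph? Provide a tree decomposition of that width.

Every bag has size at most 2, so the width is 2 − 1 = 1 and tw(G) ≤ 1. Since G has at least one edge (e.g. 2–1), it is not an edgeless graph, so tw(G) ≥ 1. Therefore the treewidth is 1.

Treewidth 1.
Bags: B1 = {1, 2}  B2 = {1, 4}  B3 = {1, 3}  B4 = {3, 6}  B5 = {1, 5}
Tree: B1–B2, B1–B3, B3–B4, B3–B5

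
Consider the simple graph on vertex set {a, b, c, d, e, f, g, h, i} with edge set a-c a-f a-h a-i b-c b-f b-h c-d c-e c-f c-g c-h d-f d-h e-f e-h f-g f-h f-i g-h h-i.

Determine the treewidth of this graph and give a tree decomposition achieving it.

Treewidth 3.
One such decomposition:
Bags: B1 = {a, c, f, h}  B2 = {c, e, f, h}  B3 = {a, f, h, i}  B4 = {c, d, f, h}  B5 = {b, c, f, h}  B6 = {c, f, g, h}
Tree: B1–B2, B1–B3, B1–B4, B1–B5, B5–B6

The largest bag has 4 vertices, giving width 3; this decomposition certifies tw(G) ≤ 3. For the lower bound, the 4 vertices {c, d, f, h} are pairwise adjacent, and any tree decomposition puts a clique entirely inside one bag — forcing width ≥ 3. The upper and lower bounds meet at 3, so that is the treewidth.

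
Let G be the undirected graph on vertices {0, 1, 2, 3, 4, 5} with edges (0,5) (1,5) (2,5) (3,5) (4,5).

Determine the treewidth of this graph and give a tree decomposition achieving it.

The largest bag has 2 vertices, giving width 1; this decomposition certifies tw(G) ≤ 1. Since G has at least one edge (e.g. 5–0), it is not an edgeless graph, so tw(G) ≥ 1. Therefore the treewidth is 1.

Treewidth 1.
One such decomposition:
Bags: B1 = {0, 5}  B2 = {3, 5}  B3 = {2, 5}  B4 = {1, 5}  B5 = {4, 5}
Tree: B1–B2, B2–B3, B3–B4, B2–B5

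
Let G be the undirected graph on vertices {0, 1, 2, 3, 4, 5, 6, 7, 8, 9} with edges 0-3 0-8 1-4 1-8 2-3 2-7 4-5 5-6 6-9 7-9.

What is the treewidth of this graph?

A width-2 tree decomposition is:
Bags: B1 = {0, 3, 8}  B2 = {2, 3, 8}  B3 = {2, 7, 8}  B4 = {7, 8, 9}  B5 = {6, 8, 9}  B6 = {5, 6, 8}  B7 = {4, 5, 8}  B8 = {1, 4, 8}
Tree: B1–B2, B2–B3, B3–B4, B4–B5, B5–B6, B6–B7, B7–B8
The largest bag has 3 vertices, giving width 2; this decomposition certifies tw(G) ≤ 2. Since 8–0–3–2–7–9–6–5–4–1–8 is a cycle in G, G is not acyclic. Forests are exactly the graphs of treewidth ≤ 1, so tw(G) ≥ 2. Combining the bounds, tw(G) = 2.

2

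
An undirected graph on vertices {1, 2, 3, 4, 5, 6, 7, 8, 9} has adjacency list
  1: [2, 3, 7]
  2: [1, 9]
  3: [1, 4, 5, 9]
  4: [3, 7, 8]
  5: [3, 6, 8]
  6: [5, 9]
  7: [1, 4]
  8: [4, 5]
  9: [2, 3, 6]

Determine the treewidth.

A width-3 tree decomposition is:
Bags: B1 = {1, 2, 4, 7}  B2 = {1, 2, 3, 4}  B3 = {2, 3, 4, 9}  B4 = {3, 4, 8, 9}  B5 = {3, 5, 8, 9}  B6 = {5, 6, 8, 9}
Tree: B1–B2, B2–B3, B3–B4, B4–B5, B5–B6
Every bag has size at most 4, so the width is 4 − 1 = 3 and tw(G) ≤ 3. For the lower bound: the 4 vertex sets {1,2,7}, {4}, {3}, {5,6,8,9} are disjoint, each induces a connected subgraph, and every pair is joined by at least one edge of G. Contracting each set to a single vertex therefore yields K_{4} as a minor, and since treewidth is minor-monotone, tw(G) ≥ tw(K_{4}) = 3. The upper and lower bounds meet at 3, so that is the treewidth.

3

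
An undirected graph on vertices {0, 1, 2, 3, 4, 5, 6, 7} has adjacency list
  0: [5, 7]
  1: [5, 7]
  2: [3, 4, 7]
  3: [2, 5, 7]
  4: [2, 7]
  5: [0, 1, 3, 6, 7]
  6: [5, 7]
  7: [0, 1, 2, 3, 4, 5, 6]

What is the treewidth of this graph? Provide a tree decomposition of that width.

Treewidth 2.
Bags: B1 = {2, 3, 7}  B2 = {3, 5, 7}  B3 = {2, 4, 7}  B4 = {1, 5, 7}  B5 = {0, 5, 7}  B6 = {5, 6, 7}
Tree: B1–B2, B1–B3, B2–B4, B2–B5, B2–B6

Each bag holds 3 vertices, so the decomposition has width 2, which upper-bounds the treewidth. For the lower bound, the 3 vertices {2, 3, 7} are pairwise adjacent, and any tree decomposition puts a clique entirely inside one bag — forcing width ≥ 2. The upper and lower bounds meet at 2, so that is the treewidth.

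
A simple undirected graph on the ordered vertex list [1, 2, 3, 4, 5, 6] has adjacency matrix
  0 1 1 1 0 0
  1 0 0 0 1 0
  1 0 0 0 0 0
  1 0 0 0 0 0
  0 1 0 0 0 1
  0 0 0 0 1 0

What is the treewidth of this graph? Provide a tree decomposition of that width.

Treewidth 1.
One optimal decomposition is:
Bags: B1 = {1, 2}  B2 = {2, 5}  B3 = {1, 3}  B4 = {5, 6}  B5 = {1, 4}
Tree: B1–B2, B1–B3, B2–B4, B3–B5

Each bag holds 2 vertices, so the decomposition has width 1, which upper-bounds the treewidth. G has an edge, so its treewidth is at least 1. Combining the bounds, tw(G) = 1.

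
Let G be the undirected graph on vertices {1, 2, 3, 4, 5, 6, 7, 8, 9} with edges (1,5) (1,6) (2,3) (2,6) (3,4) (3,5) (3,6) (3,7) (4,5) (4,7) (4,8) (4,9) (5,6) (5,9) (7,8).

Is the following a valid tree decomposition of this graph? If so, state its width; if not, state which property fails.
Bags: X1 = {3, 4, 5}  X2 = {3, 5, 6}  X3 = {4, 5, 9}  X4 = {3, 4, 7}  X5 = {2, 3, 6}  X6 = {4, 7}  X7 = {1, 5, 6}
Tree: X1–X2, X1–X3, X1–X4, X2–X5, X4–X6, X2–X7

A tree decomposition must satisfy three properties: every vertex lies in some bag; for every edge, both endpoints lie together in some bag; and for every vertex, the bags containing it form a connected subtree. Here vertex 8 appears in no bag, so the decomposition is invalid.

No — vertex 8 appears in no bag.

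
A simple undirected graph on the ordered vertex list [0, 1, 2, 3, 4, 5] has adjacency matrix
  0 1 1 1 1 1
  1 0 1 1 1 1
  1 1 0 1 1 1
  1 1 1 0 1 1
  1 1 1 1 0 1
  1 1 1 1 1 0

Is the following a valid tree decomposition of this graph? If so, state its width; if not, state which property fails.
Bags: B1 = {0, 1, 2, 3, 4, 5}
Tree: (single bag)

Yes; width 5.

Every vertex of G appears in some bag (union = {0, 1, 2, 3, 4, 5}); every edge is covered by a bag; and for each vertex v the set of bags containing v is connected in the bag tree. The decomposition is therefore valid. The largest bag has 6 vertices, so the width is 5.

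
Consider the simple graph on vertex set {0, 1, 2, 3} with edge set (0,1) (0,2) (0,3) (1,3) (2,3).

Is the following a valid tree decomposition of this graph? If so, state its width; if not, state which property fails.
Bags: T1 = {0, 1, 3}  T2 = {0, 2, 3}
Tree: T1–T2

Yes; width 2.

Checking the three conditions: (i) the bags cover all of {0, 1, 2, 3}; (ii) for each edge, some bag contains both endpoints; (iii) the bags containing any fixed vertex form a subtree. All hold, so the decomposition is valid with width 3 − 1 = 2.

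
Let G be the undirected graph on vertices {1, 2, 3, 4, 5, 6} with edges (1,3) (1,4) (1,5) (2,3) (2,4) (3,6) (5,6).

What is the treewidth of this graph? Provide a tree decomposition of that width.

Treewidth 2.
Bags: B1 = {2, 3, 4}  B2 = {1, 3, 4}  B3 = {1, 3, 6}  B4 = {1, 5, 6}
Tree: B1–B2, B2–B3, B3–B4

The largest bag has 3 vertices, giving width 2; this decomposition certifies tw(G) ≤ 2. The edges 2–4–1–3–2 form a cycle, so G is not a tree and its treewidth is at least 2. The upper and lower bounds meet at 2, so that is the treewidth.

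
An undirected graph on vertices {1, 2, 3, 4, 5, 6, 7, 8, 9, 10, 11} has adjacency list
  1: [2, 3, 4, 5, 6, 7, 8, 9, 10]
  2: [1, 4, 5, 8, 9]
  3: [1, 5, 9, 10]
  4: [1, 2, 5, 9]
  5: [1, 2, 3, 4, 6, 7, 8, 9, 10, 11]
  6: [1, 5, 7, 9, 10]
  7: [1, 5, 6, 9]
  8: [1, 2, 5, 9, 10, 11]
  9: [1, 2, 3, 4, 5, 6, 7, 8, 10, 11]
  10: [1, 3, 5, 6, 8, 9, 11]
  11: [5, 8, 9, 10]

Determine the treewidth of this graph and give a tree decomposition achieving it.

Each bag holds 5 vertices, so the decomposition has width 4, which upper-bounds the treewidth. Conversely, {1, 2, 5, 8, 9} is a clique of size 5, and the vertices of any clique must share a bag in every tree decomposition; so some bag has ≥ 5 vertices and tw(G) ≥ 4. Hence tw(G) = 4 exactly.

Treewidth 4.
One optimal decomposition is:
Bags: B1 = {1, 5, 8, 9, 10}  B2 = {1, 2, 5, 8, 9}  B3 = {1, 5, 6, 9, 10}  B4 = {1, 3, 5, 9, 10}  B5 = {5, 8, 9, 10, 11}  B6 = {1, 2, 4, 5, 9}  B7 = {1, 5, 6, 7, 9}
Tree: B1–B2, B1–B3, B1–B4, B1–B5, B2–B6, B3–B7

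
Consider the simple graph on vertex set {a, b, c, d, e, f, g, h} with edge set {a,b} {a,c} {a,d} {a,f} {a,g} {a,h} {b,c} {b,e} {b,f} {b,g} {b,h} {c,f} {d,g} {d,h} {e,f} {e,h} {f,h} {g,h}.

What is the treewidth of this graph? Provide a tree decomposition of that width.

Treewidth 3.
One optimal decomposition is:
Bags: B1 = {b, e, f, h}  B2 = {a, b, f, h}  B3 = {a, b, g, h}  B4 = {a, b, c, f}  B5 = {a, d, g, h}
Tree: B1–B2, B2–B3, B2–B4, B3–B5

Each bag holds 4 vertices, so the decomposition has width 3, which upper-bounds the treewidth. For the lower bound, the 4 vertices {a, d, g, h} are pairwise adjacent, and any tree decomposition puts a clique entirely inside one bag — forcing width ≥ 3. The upper and lower bounds meet at 3, so that is the treewidth.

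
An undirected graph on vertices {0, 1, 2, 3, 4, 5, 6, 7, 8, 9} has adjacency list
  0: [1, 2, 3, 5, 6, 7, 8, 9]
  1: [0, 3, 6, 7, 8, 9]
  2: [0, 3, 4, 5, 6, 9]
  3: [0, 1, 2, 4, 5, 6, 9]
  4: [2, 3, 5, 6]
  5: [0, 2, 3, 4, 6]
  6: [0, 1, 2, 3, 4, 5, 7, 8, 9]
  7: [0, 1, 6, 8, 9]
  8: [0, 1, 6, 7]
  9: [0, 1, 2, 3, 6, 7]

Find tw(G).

4

A width-4 tree decomposition is:
Bags: B1 = {0, 2, 3, 6, 9}  B2 = {0, 1, 3, 6, 9}  B3 = {0, 1, 6, 7, 9}  B4 = {0, 2, 3, 5, 6}  B5 = {0, 1, 6, 7, 8}  B6 = {2, 3, 4, 5, 6}
Tree: B1–B2, B2–B3, B1–B4, B3–B5, B4–B6
Each bag holds 5 vertices, so the decomposition has width 4, which upper-bounds the treewidth. On the other hand G contains the 5-clique {0, 1, 6, 7, 8}. A clique must lie in a single bag of any decomposition, so no decomposition can have width below 4. Therefore the treewidth is 4.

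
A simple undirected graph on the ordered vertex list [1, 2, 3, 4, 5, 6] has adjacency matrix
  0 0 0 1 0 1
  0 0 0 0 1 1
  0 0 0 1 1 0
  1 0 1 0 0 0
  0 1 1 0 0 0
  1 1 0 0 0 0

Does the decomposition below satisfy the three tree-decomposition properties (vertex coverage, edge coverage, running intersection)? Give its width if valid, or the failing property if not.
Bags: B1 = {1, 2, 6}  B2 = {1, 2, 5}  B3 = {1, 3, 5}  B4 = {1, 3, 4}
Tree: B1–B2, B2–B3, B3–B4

Vertex coverage: the bags together contain {1, 2, 3, 4, 5, 6}, the full vertex set. Edge coverage: each edge of G has both endpoints in at least one bag. Running intersection: for every vertex, the bags containing it form a connected subtree. All three properties hold, so this is a valid tree decomposition of width max|bag| − 1 = 2, and hence tw(G) ≤ 2.

Yes; width 2.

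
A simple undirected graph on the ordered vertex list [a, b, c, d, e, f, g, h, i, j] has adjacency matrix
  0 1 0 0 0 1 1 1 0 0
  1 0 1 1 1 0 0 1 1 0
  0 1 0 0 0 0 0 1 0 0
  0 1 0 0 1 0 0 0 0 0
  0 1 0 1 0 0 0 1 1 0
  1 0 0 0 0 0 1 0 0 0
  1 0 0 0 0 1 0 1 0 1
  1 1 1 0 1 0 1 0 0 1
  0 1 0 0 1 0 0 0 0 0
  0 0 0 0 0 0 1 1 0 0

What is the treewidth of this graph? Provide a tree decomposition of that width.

Treewidth 2.
One optimal decomposition is:
Bags: B1 = {a, g, h}  B2 = {a, b, h}  B3 = {a, f, g}  B4 = {g, h, j}  B5 = {b, e, h}  B6 = {b, e, i}  B7 = {b, c, h}  B8 = {b, d, e}
Tree: B1–B2, B1–B3, B1–B4, B2–B5, B5–B6, B2–B7, B5–B8

Every bag has size at most 3, so the width is 3 − 1 = 2 and tw(G) ≤ 2. Conversely, {b, d, e} is a clique of size 3, and the vertices of any clique must share a bag in every tree decomposition; so some bag has ≥ 3 vertices and tw(G) ≥ 2. Combining the bounds, tw(G) = 2.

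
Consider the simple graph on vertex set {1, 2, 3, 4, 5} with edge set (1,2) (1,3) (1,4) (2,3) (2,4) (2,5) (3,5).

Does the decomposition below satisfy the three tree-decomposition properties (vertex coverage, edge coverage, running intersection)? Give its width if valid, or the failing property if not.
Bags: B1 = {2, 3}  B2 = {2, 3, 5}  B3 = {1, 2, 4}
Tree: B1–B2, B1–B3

No — edge (1,3) lies in no bag.

A tree decomposition must satisfy three properties: every vertex lies in some bag; for every edge, both endpoints lie together in some bag; and for every vertex, the bags containing it form a connected subtree. Here edge (1,3) lies in no bag, so the decomposition is invalid.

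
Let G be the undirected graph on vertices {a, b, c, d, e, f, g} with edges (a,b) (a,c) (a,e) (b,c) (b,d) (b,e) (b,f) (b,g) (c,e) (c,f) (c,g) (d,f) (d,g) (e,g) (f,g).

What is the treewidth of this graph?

A width-3 tree decomposition is:
Bags: B1 = {b, c, f, g}  B2 = {b, c, e, g}  B3 = {a, b, c, e}  B4 = {b, d, f, g}
Tree: B1–B2, B2–B3, B1–B4
Every bag has size at most 4, so the width is 4 − 1 = 3 and tw(G) ≤ 3. Conversely, {b, d, f, g} is a clique of size 4, and the vertices of any clique must share a bag in every tree decomposition; so some bag has ≥ 4 vertices and tw(G) ≥ 3. Therefore the treewidth is 3.

3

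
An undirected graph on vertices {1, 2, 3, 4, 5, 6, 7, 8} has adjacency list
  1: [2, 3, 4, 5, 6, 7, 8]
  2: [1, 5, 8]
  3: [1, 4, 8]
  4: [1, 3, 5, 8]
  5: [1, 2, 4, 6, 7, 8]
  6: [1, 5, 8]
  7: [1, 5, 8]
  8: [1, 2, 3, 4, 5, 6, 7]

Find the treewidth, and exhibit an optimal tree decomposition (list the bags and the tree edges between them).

Treewidth 3.
Bags: B1 = {1, 3, 4, 8}  B2 = {1, 4, 5, 8}  B3 = {1, 5, 6, 8}  B4 = {1, 2, 5, 8}  B5 = {1, 5, 7, 8}
Tree: B1–B2, B2–B3, B2–B4, B4–B5

Every bag has size at most 4, so the width is 4 − 1 = 3 and tw(G) ≤ 3. For the lower bound, the 4 vertices {1, 3, 4, 8} are pairwise adjacent, and any tree decomposition puts a clique entirely inside one bag — forcing width ≥ 3. Therefore the treewidth is 3.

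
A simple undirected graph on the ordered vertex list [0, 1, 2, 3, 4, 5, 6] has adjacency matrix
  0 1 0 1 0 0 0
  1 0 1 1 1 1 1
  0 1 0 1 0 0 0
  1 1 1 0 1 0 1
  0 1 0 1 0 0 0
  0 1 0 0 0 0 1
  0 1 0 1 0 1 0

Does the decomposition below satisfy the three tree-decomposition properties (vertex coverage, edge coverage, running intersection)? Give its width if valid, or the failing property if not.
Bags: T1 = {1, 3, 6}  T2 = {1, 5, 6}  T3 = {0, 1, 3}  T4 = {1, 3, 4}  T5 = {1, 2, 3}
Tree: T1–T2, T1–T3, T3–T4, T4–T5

Checking the three conditions: (i) the bags cover all of {0, 1, 2, 3, 4, 5, 6}; (ii) for each edge, some bag contains both endpoints; (iii) the bags containing any fixed vertex form a subtree. All hold, so the decomposition is valid with width 3 − 1 = 2.

Yes; width 2.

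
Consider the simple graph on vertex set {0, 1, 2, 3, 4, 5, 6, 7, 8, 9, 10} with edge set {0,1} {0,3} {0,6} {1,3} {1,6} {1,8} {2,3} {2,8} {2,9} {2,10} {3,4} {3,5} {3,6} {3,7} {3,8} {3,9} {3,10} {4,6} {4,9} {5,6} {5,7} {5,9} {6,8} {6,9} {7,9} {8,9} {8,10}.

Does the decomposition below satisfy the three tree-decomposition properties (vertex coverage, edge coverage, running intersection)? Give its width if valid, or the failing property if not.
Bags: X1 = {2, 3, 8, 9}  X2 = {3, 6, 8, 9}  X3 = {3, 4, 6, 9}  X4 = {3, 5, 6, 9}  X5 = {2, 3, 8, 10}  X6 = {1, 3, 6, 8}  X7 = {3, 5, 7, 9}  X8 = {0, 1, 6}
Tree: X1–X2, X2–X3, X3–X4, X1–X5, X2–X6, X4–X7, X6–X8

No — edge (3,0) lies in no bag.

A tree decomposition must satisfy three properties: every vertex lies in some bag; for every edge, both endpoints lie together in some bag; and for every vertex, the bags containing it form a connected subtree. Here edge (3,0) lies in no bag, so the decomposition is invalid.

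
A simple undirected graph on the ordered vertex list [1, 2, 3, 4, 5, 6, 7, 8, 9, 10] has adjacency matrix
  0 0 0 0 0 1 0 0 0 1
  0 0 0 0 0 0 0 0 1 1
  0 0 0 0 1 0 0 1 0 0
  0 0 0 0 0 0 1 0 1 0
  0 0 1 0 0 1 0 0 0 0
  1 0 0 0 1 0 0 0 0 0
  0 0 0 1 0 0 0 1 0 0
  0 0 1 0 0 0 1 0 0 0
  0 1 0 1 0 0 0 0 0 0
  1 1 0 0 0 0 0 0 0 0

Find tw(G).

A width-2 tree decomposition is:
Bags: B1 = {3, 5, 8}  B2 = {5, 7, 8}  B3 = {4, 5, 7}  B4 = {4, 5, 9}  B5 = {2, 5, 9}  B6 = {2, 5, 10}  B7 = {1, 5, 10}  B8 = {1, 5, 6}
Tree: B1–B2, B2–B3, B3–B4, B4–B5, B5–B6, B6–B7, B7–B8
The largest bag has 3 vertices, giving width 2; this decomposition certifies tw(G) ≤ 2. The edges 5–3–8–7–4–9–2–10–1–6–5 form a cycle, so G is not a tree and its treewidth is at least 2. The upper and lower bounds meet at 2, so that is the treewidth.

2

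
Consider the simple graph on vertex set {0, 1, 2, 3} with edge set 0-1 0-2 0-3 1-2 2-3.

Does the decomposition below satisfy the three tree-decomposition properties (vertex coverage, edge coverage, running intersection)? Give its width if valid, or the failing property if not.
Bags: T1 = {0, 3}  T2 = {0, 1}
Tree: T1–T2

A tree decomposition must satisfy three properties: every vertex lies in some bag; for every edge, both endpoints lie together in some bag; and for every vertex, the bags containing it form a connected subtree. Here vertex 2 appears in no bag, so the decomposition is invalid.

No — vertex 2 appears in no bag.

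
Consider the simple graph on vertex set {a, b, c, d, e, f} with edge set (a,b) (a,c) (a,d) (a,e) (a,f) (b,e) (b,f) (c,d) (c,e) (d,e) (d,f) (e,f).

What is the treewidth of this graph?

3

A width-3 tree decomposition is:
Bags: B1 = {a, d, e, f}  B2 = {a, b, e, f}  B3 = {a, c, d, e}
Tree: B1–B2, B1–B3
The largest bag has 4 vertices, giving width 3; this decomposition certifies tw(G) ≤ 3. On the other hand G contains the 4-clique {a, c, d, e}. A clique must lie in a single bag of any decomposition, so no decomposition can have width below 3. The upper and lower bounds meet at 3, so that is the treewidth.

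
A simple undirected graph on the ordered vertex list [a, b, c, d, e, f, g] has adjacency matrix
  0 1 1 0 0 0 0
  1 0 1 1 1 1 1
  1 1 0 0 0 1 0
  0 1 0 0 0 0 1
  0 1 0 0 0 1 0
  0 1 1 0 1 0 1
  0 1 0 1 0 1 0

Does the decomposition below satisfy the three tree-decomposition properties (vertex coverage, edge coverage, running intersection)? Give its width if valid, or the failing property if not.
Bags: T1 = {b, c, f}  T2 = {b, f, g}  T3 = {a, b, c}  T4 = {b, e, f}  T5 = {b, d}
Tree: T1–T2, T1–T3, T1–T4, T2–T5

No — edge (g,d) lies in no bag.

A tree decomposition must satisfy three properties: every vertex lies in some bag; for every edge, both endpoints lie together in some bag; and for every vertex, the bags containing it form a connected subtree. Here edge (g,d) lies in no bag, so the decomposition is invalid.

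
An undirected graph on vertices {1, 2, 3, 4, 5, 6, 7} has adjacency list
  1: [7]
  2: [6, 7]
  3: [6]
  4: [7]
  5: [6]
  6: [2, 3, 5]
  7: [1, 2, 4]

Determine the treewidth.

A width-1 tree decomposition is:
Bags: B1 = {1, 7}  B2 = {2, 7}  B3 = {2, 6}  B4 = {5, 6}  B5 = {4, 7}  B6 = {3, 6}
Tree: B1–B2, B2–B3, B3–B4, B2–B5, B3–B6
Each bag holds 2 vertices, so the decomposition has width 1, which upper-bounds the treewidth. Any graph with an edge has treewidth ≥ 1, and G has the edge 7–1. Hence tw(G) = 1 exactly.

1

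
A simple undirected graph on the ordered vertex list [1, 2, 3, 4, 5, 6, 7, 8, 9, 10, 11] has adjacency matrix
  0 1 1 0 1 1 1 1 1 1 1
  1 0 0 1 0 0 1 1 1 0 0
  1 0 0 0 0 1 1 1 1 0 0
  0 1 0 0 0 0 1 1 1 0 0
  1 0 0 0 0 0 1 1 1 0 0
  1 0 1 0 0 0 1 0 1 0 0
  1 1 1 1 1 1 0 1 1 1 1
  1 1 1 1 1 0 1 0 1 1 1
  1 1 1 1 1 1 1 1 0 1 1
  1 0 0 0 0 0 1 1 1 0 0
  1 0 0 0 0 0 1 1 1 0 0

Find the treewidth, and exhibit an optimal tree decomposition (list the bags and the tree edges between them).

Every bag has size at most 5, so the width is 5 − 1 = 4 and tw(G) ≤ 4. For the lower bound, the 5 vertices {1, 2, 7, 8, 9} are pairwise adjacent, and any tree decomposition puts a clique entirely inside one bag — forcing width ≥ 4. Hence tw(G) = 4 exactly.

Treewidth 4.
Bags: B1 = {1, 3, 6, 7, 9}  B2 = {1, 3, 7, 8, 9}  B3 = {1, 7, 8, 9, 11}  B4 = {1, 7, 8, 9, 10}  B5 = {1, 2, 7, 8, 9}  B6 = {1, 5, 7, 8, 9}  B7 = {2, 4, 7, 8, 9}
Tree: B1–B2, B2–B3, B3–B4, B2–B5, B3–B6, B5–B7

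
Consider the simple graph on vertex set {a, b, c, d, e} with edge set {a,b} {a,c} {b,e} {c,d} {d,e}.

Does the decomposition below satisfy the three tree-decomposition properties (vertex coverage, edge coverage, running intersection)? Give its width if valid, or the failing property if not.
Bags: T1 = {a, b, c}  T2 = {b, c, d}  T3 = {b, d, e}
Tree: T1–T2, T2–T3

Yes; width 2.

Checking the three conditions: (i) the bags cover all of {a, b, c, d, e}; (ii) for each edge, some bag contains both endpoints; (iii) the bags containing any fixed vertex form a subtree. All hold, so the decomposition is valid with width 3 − 1 = 2.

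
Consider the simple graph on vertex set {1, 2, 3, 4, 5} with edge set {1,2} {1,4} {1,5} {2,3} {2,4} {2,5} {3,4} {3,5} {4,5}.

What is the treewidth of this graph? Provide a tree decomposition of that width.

Every bag has size at most 4, so the width is 4 − 1 = 3 and tw(G) ≤ 3. For the lower bound, the 4 vertices {1, 2, 4, 5} are pairwise adjacent, and any tree decomposition puts a clique entirely inside one bag — forcing width ≥ 3. Hence tw(G) = 3 exactly.

Treewidth 3.
One optimal decomposition is:
Bags: B1 = {1, 2, 4, 5}  B2 = {2, 3, 4, 5}
Tree: B1–B2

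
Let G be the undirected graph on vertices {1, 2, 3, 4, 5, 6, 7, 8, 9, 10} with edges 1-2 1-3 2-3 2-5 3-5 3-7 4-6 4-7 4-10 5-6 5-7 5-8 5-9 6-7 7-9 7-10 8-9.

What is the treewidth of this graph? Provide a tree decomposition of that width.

Treewidth 2.
One optimal decomposition is:
Bags: B1 = {5, 7, 9}  B2 = {5, 6, 7}  B3 = {4, 6, 7}  B4 = {4, 7, 10}  B5 = {3, 5, 7}  B6 = {2, 3, 5}  B7 = {1, 2, 3}  B8 = {5, 8, 9}
Tree: B1–B2, B2–B3, B3–B4, B2–B5, B5–B6, B6–B7, B1–B8

Every bag has size at most 3, so the width is 3 − 1 = 2 and tw(G) ≤ 2. For the lower bound, the 3 vertices {1, 2, 3} are pairwise adjacent, and any tree decomposition puts a clique entirely inside one bag — forcing width ≥ 2. Combining the bounds, tw(G) = 2.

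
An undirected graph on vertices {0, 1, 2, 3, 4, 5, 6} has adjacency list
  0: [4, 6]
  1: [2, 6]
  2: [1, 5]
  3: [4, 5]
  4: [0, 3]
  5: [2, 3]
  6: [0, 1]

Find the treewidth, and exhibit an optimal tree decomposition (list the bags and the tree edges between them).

Every bag has size at most 3, so the width is 3 − 1 = 2 and tw(G) ≤ 2. The edges 4–0–6–1–2–5–3–4 form a cycle, so G is not a tree and its treewidth is at least 2. The upper and lower bounds meet at 2, so that is the treewidth.

Treewidth 2.
One optimal decomposition is:
Bags: B1 = {0, 4, 6}  B2 = {1, 4, 6}  B3 = {1, 2, 4}  B4 = {2, 4, 5}  B5 = {3, 4, 5}
Tree: B1–B2, B2–B3, B3–B4, B4–B5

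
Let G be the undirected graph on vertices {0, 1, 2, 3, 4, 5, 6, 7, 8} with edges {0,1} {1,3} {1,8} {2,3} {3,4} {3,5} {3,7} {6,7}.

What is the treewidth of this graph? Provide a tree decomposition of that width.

Treewidth 1.
One optimal decomposition is:
Bags: B1 = {3, 4}  B2 = {1, 3}  B3 = {1, 8}  B4 = {3, 7}  B5 = {6, 7}  B6 = {0, 1}  B7 = {2, 3}  B8 = {3, 5}
Tree: B1–B2, B2–B3, B1–B4, B4–B5, B2–B6, B1–B7, B2–B8

Each bag holds 2 vertices, so the decomposition has width 1, which upper-bounds the treewidth. G has an edge, so its treewidth is at least 1. Combining the bounds, tw(G) = 1.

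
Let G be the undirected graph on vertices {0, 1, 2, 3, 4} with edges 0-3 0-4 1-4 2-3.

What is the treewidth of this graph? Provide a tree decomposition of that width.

Treewidth 1.
One optimal decomposition is:
Bags: B1 = {1, 4}  B2 = {0, 4}  B3 = {0, 3}  B4 = {2, 3}
Tree: B1–B2, B2–B3, B3–B4

Each bag holds 2 vertices, so the decomposition has width 1, which upper-bounds the treewidth. G has an edge, so its treewidth is at least 1. Hence tw(G) = 1 exactly.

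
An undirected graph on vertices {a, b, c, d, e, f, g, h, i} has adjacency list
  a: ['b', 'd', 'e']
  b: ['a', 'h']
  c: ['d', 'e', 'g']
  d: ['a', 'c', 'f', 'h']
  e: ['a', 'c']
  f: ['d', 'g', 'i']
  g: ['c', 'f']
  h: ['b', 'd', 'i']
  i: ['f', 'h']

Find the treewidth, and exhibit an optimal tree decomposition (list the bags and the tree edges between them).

Treewidth 3.
Bags: B1 = {a, c, e, g}  B2 = {a, c, d, g}  B3 = {a, d, f, g}  B4 = {a, b, d, f}  B5 = {b, d, f, h}  B6 = {b, f, h, i}
Tree: B1–B2, B2–B3, B3–B4, B4–B5, B5–B6

The largest bag has 4 vertices, giving width 3; this decomposition certifies tw(G) ≤ 3. For the lower bound: the 4 vertex sets {c,e,g}, {a}, {d}, {b,f,h,i} are disjoint, each induces a connected subgraph, and every pair is joined by at least one edge of G. Contracting each set to a single vertex therefore yields K_{4} as a minor, and since treewidth is minor-monotone, tw(G) ≥ tw(K_{4}) = 3. Combining the bounds, tw(G) = 3.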